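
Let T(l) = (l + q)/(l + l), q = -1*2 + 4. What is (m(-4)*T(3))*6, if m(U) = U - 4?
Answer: -40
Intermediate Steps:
m(U) = -4 + U
q = 2 (q = -2 + 4 = 2)
T(l) = (2 + l)/(2*l) (T(l) = (l + 2)/(l + l) = (2 + l)/((2*l)) = (2 + l)*(1/(2*l)) = (2 + l)/(2*l))
(m(-4)*T(3))*6 = ((-4 - 4)*((1/2)*(2 + 3)/3))*6 = -4*5/3*6 = -8*5/6*6 = -20/3*6 = -40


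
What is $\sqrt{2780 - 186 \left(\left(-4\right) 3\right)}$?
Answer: $2 \sqrt{1253} \approx 70.796$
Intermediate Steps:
$\sqrt{2780 - 186 \left(\left(-4\right) 3\right)} = \sqrt{2780 - -2232} = \sqrt{2780 + 2232} = \sqrt{5012} = 2 \sqrt{1253}$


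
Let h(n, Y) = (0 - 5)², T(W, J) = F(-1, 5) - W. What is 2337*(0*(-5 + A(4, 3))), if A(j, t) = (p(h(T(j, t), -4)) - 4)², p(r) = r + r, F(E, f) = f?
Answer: 0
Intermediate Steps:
T(W, J) = 5 - W
h(n, Y) = 25 (h(n, Y) = (-5)² = 25)
p(r) = 2*r
A(j, t) = 2116 (A(j, t) = (2*25 - 4)² = (50 - 4)² = 46² = 2116)
2337*(0*(-5 + A(4, 3))) = 2337*(0*(-5 + 2116)) = 2337*(0*2111) = 2337*0 = 0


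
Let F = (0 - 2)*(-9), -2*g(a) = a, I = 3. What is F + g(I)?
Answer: 33/2 ≈ 16.500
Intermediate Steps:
g(a) = -a/2
F = 18 (F = -2*(-9) = 18)
F + g(I) = 18 - ½*3 = 18 - 3/2 = 33/2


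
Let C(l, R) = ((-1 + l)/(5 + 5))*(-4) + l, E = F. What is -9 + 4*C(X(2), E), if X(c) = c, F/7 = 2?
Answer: -13/5 ≈ -2.6000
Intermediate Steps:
F = 14 (F = 7*2 = 14)
E = 14
C(l, R) = ⅖ + 3*l/5 (C(l, R) = ((-1 + l)/10)*(-4) + l = ((-1 + l)*(⅒))*(-4) + l = (-⅒ + l/10)*(-4) + l = (⅖ - 2*l/5) + l = ⅖ + 3*l/5)
-9 + 4*C(X(2), E) = -9 + 4*(⅖ + (⅗)*2) = -9 + 4*(⅖ + 6/5) = -9 + 4*(8/5) = -9 + 32/5 = -13/5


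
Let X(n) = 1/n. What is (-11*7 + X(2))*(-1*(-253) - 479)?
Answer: 17289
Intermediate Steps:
X(n) = 1/n
(-11*7 + X(2))*(-1*(-253) - 479) = (-11*7 + 1/2)*(-1*(-253) - 479) = (-77 + ½)*(253 - 479) = -153/2*(-226) = 17289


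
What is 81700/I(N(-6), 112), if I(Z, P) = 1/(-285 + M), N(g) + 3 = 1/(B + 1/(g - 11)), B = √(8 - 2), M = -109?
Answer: -32189800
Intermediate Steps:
B = √6 ≈ 2.4495
N(g) = -3 + 1/(√6 + 1/(-11 + g)) (N(g) = -3 + 1/(√6 + 1/(g - 11)) = -3 + 1/(√6 + 1/(-11 + g)))
I(Z, P) = -1/394 (I(Z, P) = 1/(-285 - 109) = 1/(-394) = -1/394)
81700/I(N(-6), 112) = 81700/(-1/394) = 81700*(-394) = -32189800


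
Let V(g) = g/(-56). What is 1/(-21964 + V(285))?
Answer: -56/1230269 ≈ -4.5519e-5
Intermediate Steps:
V(g) = -g/56 (V(g) = g*(-1/56) = -g/56)
1/(-21964 + V(285)) = 1/(-21964 - 1/56*285) = 1/(-21964 - 285/56) = 1/(-1230269/56) = -56/1230269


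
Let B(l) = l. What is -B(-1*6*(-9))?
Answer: -54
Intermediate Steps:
-B(-1*6*(-9)) = -(-1*6)*(-9) = -(-6)*(-9) = -1*54 = -54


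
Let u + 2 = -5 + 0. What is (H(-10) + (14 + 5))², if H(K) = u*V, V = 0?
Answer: 361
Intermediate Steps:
u = -7 (u = -2 + (-5 + 0) = -2 - 5 = -7)
H(K) = 0 (H(K) = -7*0 = 0)
(H(-10) + (14 + 5))² = (0 + (14 + 5))² = (0 + 19)² = 19² = 361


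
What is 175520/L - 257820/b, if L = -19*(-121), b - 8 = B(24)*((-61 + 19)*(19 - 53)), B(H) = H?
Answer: 271204871/3940486 ≈ 68.825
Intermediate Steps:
b = 34280 (b = 8 + 24*((-61 + 19)*(19 - 53)) = 8 + 24*(-42*(-34)) = 8 + 24*1428 = 8 + 34272 = 34280)
L = 2299
175520/L - 257820/b = 175520/2299 - 257820/34280 = 175520*(1/2299) - 257820*1/34280 = 175520/2299 - 12891/1714 = 271204871/3940486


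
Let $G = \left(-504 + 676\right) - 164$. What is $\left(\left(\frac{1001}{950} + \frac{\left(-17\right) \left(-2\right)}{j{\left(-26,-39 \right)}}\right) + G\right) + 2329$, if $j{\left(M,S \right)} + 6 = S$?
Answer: $\frac{19983899}{8550} \approx 2337.3$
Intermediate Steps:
$j{\left(M,S \right)} = -6 + S$
$G = 8$ ($G = 172 - 164 = 8$)
$\left(\left(\frac{1001}{950} + \frac{\left(-17\right) \left(-2\right)}{j{\left(-26,-39 \right)}}\right) + G\right) + 2329 = \left(\left(\frac{1001}{950} + \frac{\left(-17\right) \left(-2\right)}{-6 - 39}\right) + 8\right) + 2329 = \left(\left(1001 \cdot \frac{1}{950} + \frac{34}{-45}\right) + 8\right) + 2329 = \left(\left(\frac{1001}{950} + 34 \left(- \frac{1}{45}\right)\right) + 8\right) + 2329 = \left(\left(\frac{1001}{950} - \frac{34}{45}\right) + 8\right) + 2329 = \left(\frac{2549}{8550} + 8\right) + 2329 = \frac{70949}{8550} + 2329 = \frac{19983899}{8550}$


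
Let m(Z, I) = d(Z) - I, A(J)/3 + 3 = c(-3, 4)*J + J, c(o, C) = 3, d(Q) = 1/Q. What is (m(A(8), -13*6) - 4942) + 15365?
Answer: 913588/87 ≈ 10501.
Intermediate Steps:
A(J) = -9 + 12*J (A(J) = -9 + 3*(3*J + J) = -9 + 3*(4*J) = -9 + 12*J)
m(Z, I) = 1/Z - I
(m(A(8), -13*6) - 4942) + 15365 = ((1/(-9 + 12*8) - (-13)*6) - 4942) + 15365 = ((1/(-9 + 96) - 1*(-78)) - 4942) + 15365 = ((1/87 + 78) - 4942) + 15365 = (6787/87 - 4942) + 15365 = -423167/87 + 15365 = 913588/87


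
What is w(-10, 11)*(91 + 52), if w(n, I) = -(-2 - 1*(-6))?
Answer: -572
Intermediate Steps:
w(n, I) = -4 (w(n, I) = -(-2 + 6) = -1*4 = -4)
w(-10, 11)*(91 + 52) = -4*(91 + 52) = -4*143 = -572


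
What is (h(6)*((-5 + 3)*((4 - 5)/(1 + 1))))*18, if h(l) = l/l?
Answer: 18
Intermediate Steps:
h(l) = 1
(h(6)*((-5 + 3)*((4 - 5)/(1 + 1))))*18 = (1*((-5 + 3)*((4 - 5)/(1 + 1))))*18 = (1*(-(-2)/2))*18 = (1*(-2*(-½)))*18 = (1*1)*18 = 1*18 = 18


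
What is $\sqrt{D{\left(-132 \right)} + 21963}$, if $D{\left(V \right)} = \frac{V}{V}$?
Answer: $34 \sqrt{19} \approx 148.2$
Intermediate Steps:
$D{\left(V \right)} = 1$
$\sqrt{D{\left(-132 \right)} + 21963} = \sqrt{1 + 21963} = \sqrt{21964} = 34 \sqrt{19}$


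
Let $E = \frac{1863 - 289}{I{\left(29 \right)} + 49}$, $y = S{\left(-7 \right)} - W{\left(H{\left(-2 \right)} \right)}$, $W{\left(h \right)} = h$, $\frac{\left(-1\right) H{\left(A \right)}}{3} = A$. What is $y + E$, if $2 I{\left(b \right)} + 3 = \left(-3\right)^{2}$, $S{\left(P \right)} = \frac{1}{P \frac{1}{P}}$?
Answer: $\frac{657}{26} \approx 25.269$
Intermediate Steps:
$H{\left(A \right)} = - 3 A$
$S{\left(P \right)} = 1$ ($S{\left(P \right)} = 1^{-1} = 1$)
$I{\left(b \right)} = 3$ ($I{\left(b \right)} = - \frac{3}{2} + \frac{\left(-3\right)^{2}}{2} = - \frac{3}{2} + \frac{1}{2} \cdot 9 = - \frac{3}{2} + \frac{9}{2} = 3$)
$y = -5$ ($y = 1 - \left(-3\right) \left(-2\right) = 1 - 6 = -5$)
$E = \frac{787}{26}$ ($E = \frac{1863 - 289}{3 + 49} = \frac{1574}{52} = 1574 \cdot \frac{1}{52} = \frac{787}{26} \approx 30.269$)
$y + E = -5 + \frac{787}{26} = \frac{657}{26}$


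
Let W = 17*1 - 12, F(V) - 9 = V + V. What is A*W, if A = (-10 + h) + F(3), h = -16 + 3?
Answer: -40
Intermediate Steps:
F(V) = 9 + 2*V (F(V) = 9 + (V + V) = 9 + 2*V)
h = -13
W = 5 (W = 17 - 12 = 5)
A = -8 (A = (-10 - 13) + (9 + 2*3) = -23 + (9 + 6) = -23 + 15 = -8)
A*W = -8*5 = -40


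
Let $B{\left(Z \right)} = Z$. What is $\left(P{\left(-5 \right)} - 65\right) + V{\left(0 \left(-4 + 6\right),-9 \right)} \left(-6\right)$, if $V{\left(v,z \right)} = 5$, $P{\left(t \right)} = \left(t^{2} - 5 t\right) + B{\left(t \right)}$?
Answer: $-50$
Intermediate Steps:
$P{\left(t \right)} = t^{2} - 4 t$ ($P{\left(t \right)} = \left(t^{2} - 5 t\right) + t = t^{2} - 4 t$)
$\left(P{\left(-5 \right)} - 65\right) + V{\left(0 \left(-4 + 6\right),-9 \right)} \left(-6\right) = \left(- 5 \left(-4 - 5\right) - 65\right) + 5 \left(-6\right) = \left(\left(-5\right) \left(-9\right) - 65\right) - 30 = \left(45 - 65\right) - 30 = -20 - 30 = -50$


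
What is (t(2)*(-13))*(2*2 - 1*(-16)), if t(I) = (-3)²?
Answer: -2340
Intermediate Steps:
t(I) = 9
(t(2)*(-13))*(2*2 - 1*(-16)) = (9*(-13))*(2*2 - 1*(-16)) = -117*(4 + 16) = -117*20 = -2340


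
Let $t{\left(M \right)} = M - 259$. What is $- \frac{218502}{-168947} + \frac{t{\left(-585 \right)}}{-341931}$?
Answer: $\frac{74855198630}{57768216657} \approx 1.2958$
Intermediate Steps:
$t{\left(M \right)} = -259 + M$
$- \frac{218502}{-168947} + \frac{t{\left(-585 \right)}}{-341931} = - \frac{218502}{-168947} + \frac{-259 - 585}{-341931} = \left(-218502\right) \left(- \frac{1}{168947}\right) - - \frac{844}{341931} = \frac{218502}{168947} + \frac{844}{341931} = \frac{74855198630}{57768216657}$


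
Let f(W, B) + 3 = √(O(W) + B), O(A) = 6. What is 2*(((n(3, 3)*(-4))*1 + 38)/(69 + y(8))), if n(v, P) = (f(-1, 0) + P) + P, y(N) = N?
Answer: 52/77 - 8*√6/77 ≈ 0.42083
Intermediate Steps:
f(W, B) = -3 + √(6 + B)
n(v, P) = -3 + √6 + 2*P (n(v, P) = ((-3 + √(6 + 0)) + P) + P = ((-3 + √6) + P) + P = (-3 + P + √6) + P = -3 + √6 + 2*P)
2*(((n(3, 3)*(-4))*1 + 38)/(69 + y(8))) = 2*((((-3 + √6 + 2*3)*(-4))*1 + 38)/(69 + 8)) = 2*((((-3 + √6 + 6)*(-4))*1 + 38)/77) = 2*((((3 + √6)*(-4))*1 + 38)*(1/77)) = 2*(((-12 - 4*√6)*1 + 38)*(1/77)) = 2*(((-12 - 4*√6) + 38)*(1/77)) = 2*((26 - 4*√6)*(1/77)) = 2*(26/77 - 4*√6/77) = 52/77 - 8*√6/77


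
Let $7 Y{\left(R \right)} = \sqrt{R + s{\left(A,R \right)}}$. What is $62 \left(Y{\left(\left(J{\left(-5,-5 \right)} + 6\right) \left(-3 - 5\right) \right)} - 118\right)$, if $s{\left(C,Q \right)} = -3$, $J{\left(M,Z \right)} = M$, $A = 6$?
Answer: $-7316 + \frac{62 i \sqrt{11}}{7} \approx -7316.0 + 29.376 i$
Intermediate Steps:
$Y{\left(R \right)} = \frac{\sqrt{-3 + R}}{7}$ ($Y{\left(R \right)} = \frac{\sqrt{R - 3}}{7} = \frac{\sqrt{-3 + R}}{7}$)
$62 \left(Y{\left(\left(J{\left(-5,-5 \right)} + 6\right) \left(-3 - 5\right) \right)} - 118\right) = 62 \left(\frac{\sqrt{-3 + \left(-5 + 6\right) \left(-3 - 5\right)}}{7} - 118\right) = 62 \left(\frac{\sqrt{-3 + 1 \left(-8\right)}}{7} - 118\right) = 62 \left(\frac{\sqrt{-3 - 8}}{7} - 118\right) = 62 \left(\frac{\sqrt{-11}}{7} - 118\right) = 62 \left(\frac{i \sqrt{11}}{7} - 118\right) = 62 \left(-118 + \frac{i \sqrt{11}}{7}\right) = -7316 + \frac{62 i \sqrt{11}}{7}$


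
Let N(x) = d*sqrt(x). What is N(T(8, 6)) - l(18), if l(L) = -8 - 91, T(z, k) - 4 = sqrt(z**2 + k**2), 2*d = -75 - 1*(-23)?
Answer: 99 - 26*sqrt(14) ≈ 1.7169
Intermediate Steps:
d = -26 (d = (-75 - 1*(-23))/2 = (-75 + 23)/2 = (1/2)*(-52) = -26)
T(z, k) = 4 + sqrt(k**2 + z**2) (T(z, k) = 4 + sqrt(z**2 + k**2) = 4 + sqrt(k**2 + z**2))
l(L) = -99
N(x) = -26*sqrt(x)
N(T(8, 6)) - l(18) = -26*sqrt(4 + sqrt(6**2 + 8**2)) - 1*(-99) = -26*sqrt(4 + sqrt(36 + 64)) + 99 = -26*sqrt(4 + sqrt(100)) + 99 = -26*sqrt(4 + 10) + 99 = -26*sqrt(14) + 99 = 99 - 26*sqrt(14)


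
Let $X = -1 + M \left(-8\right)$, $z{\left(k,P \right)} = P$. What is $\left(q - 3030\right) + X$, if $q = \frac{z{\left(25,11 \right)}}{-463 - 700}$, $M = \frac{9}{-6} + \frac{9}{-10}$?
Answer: $- \frac{17513672}{5815} \approx -3011.8$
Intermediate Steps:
$M = - \frac{12}{5}$ ($M = 9 \left(- \frac{1}{6}\right) + 9 \left(- \frac{1}{10}\right) = - \frac{3}{2} - \frac{9}{10} = - \frac{12}{5} \approx -2.4$)
$X = \frac{91}{5}$ ($X = -1 - - \frac{96}{5} = -1 + \frac{96}{5} = \frac{91}{5} \approx 18.2$)
$q = - \frac{11}{1163}$ ($q = \frac{11}{-463 - 700} = \frac{11}{-1163} = 11 \left(- \frac{1}{1163}\right) = - \frac{11}{1163} \approx -0.0094583$)
$\left(q - 3030\right) + X = \left(- \frac{11}{1163} - 3030\right) + \frac{91}{5} = - \frac{3523901}{1163} + \frac{91}{5} = - \frac{17513672}{5815}$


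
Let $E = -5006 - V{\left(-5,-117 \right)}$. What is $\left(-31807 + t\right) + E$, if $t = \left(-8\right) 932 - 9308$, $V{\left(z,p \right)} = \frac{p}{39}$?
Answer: $-53574$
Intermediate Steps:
$V{\left(z,p \right)} = \frac{p}{39}$ ($V{\left(z,p \right)} = p \frac{1}{39} = \frac{p}{39}$)
$t = -16764$ ($t = -7456 - 9308 = -16764$)
$E = -5003$ ($E = -5006 - \frac{1}{39} \left(-117\right) = -5006 - -3 = -5006 + 3 = -5003$)
$\left(-31807 + t\right) + E = \left(-31807 - 16764\right) - 5003 = -48571 - 5003 = -53574$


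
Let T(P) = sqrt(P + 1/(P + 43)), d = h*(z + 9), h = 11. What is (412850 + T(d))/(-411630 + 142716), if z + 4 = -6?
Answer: -206425/134457 - I*sqrt(78)/717104 ≈ -1.5352 - 1.2316e-5*I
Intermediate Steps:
z = -10 (z = -4 - 6 = -10)
d = -11 (d = 11*(-10 + 9) = 11*(-1) = -11)
T(P) = sqrt(P + 1/(43 + P))
(412850 + T(d))/(-411630 + 142716) = (412850 + sqrt((1 - 11*(43 - 11))/(43 - 11)))/(-411630 + 142716) = (412850 + sqrt((1 - 11*32)/32))/(-268914) = (412850 + sqrt((1 - 352)/32))*(-1/268914) = (412850 + sqrt((1/32)*(-351)))*(-1/268914) = (412850 + sqrt(-351/32))*(-1/268914) = (412850 + 3*I*sqrt(78)/8)*(-1/268914) = -206425/134457 - I*sqrt(78)/717104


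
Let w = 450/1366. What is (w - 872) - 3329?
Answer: -2869058/683 ≈ -4200.7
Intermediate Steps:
w = 225/683 (w = 450*(1/1366) = 225/683 ≈ 0.32943)
(w - 872) - 3329 = (225/683 - 872) - 3329 = -595351/683 - 3329 = -2869058/683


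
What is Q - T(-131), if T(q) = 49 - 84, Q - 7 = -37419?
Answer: -37377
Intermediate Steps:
Q = -37412 (Q = 7 - 37419 = -37412)
T(q) = -35
Q - T(-131) = -37412 - 1*(-35) = -37412 + 35 = -37377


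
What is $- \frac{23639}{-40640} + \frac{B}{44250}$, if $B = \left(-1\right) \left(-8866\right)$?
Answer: $\frac{140633999}{179832000} \approx 0.78203$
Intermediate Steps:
$B = 8866$
$- \frac{23639}{-40640} + \frac{B}{44250} = - \frac{23639}{-40640} + \frac{8866}{44250} = \left(-23639\right) \left(- \frac{1}{40640}\right) + 8866 \cdot \frac{1}{44250} = \frac{23639}{40640} + \frac{4433}{22125} = \frac{140633999}{179832000}$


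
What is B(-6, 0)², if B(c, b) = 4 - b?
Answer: 16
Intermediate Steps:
B(-6, 0)² = (4 - 1*0)² = (4 + 0)² = 4² = 16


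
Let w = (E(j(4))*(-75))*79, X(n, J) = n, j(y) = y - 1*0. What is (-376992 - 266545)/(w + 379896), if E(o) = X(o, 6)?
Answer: -643537/356196 ≈ -1.8067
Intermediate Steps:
j(y) = y (j(y) = y + 0 = y)
E(o) = o
w = -23700 (w = (4*(-75))*79 = -300*79 = -23700)
(-376992 - 266545)/(w + 379896) = (-376992 - 266545)/(-23700 + 379896) = -643537/356196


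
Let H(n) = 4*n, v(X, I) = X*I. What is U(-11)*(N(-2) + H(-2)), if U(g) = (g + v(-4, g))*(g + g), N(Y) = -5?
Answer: 9438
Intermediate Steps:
v(X, I) = I*X
U(g) = -6*g² (U(g) = (g + g*(-4))*(g + g) = (g - 4*g)*(2*g) = (-3*g)*(2*g) = -6*g²)
U(-11)*(N(-2) + H(-2)) = (-6*(-11)²)*(-5 + 4*(-2)) = (-6*121)*(-5 - 8) = -726*(-13) = 9438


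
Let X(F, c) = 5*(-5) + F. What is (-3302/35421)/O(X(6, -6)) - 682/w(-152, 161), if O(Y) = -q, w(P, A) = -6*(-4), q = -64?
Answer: -10737049/377824 ≈ -28.418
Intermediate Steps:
w(P, A) = 24
X(F, c) = -25 + F
O(Y) = 64 (O(Y) = -1*(-64) = 64)
(-3302/35421)/O(X(6, -6)) - 682/w(-152, 161) = -3302/35421/64 - 682/24 = -3302*1/35421*(1/64) - 682*1/24 = -3302/35421*1/64 - 341/12 = -1651/1133472 - 341/12 = -10737049/377824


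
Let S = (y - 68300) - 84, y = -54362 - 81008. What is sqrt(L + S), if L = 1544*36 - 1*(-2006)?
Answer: 2*I*sqrt(36541) ≈ 382.31*I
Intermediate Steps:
y = -135370
L = 57590 (L = 55584 + 2006 = 57590)
S = -203754 (S = (-135370 - 68300) - 84 = -203670 - 84 = -203754)
sqrt(L + S) = sqrt(57590 - 203754) = sqrt(-146164) = 2*I*sqrt(36541)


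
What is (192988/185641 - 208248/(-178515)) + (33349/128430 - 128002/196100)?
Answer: 840684189001599377/463681943963754525 ≈ 1.8131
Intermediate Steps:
(192988/185641 - 208248/(-178515)) + (33349/128430 - 128002/196100) = (192988*(1/185641) - 208248*(-1/178515)) + (33349*(1/128430) - 128002*1/196100) = (192988/185641 + 69416/59505) + (33349/128430 - 64001/98050) = 24370206596/11046567705 - 247488949/629628075 = 840684189001599377/463681943963754525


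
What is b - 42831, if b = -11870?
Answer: -54701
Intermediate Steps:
b - 42831 = -11870 - 42831 = -54701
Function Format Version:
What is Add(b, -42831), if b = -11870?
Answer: -54701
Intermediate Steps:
Add(b, -42831) = Add(-11870, -42831) = -54701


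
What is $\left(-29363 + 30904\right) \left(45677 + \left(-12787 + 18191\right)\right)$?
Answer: $78715821$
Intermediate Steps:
$\left(-29363 + 30904\right) \left(45677 + \left(-12787 + 18191\right)\right) = 1541 \left(45677 + 5404\right) = 1541 \cdot 51081 = 78715821$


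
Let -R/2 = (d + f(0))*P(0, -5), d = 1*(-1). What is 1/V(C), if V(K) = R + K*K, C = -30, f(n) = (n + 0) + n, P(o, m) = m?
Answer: 1/890 ≈ 0.0011236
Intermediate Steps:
f(n) = 2*n (f(n) = n + n = 2*n)
d = -1
R = -10 (R = -2*(-1 + 2*0)*(-5) = -2*(-1 + 0)*(-5) = -(-2)*(-5) = -2*5 = -10)
V(K) = -10 + K² (V(K) = -10 + K*K = -10 + K²)
1/V(C) = 1/(-10 + (-30)²) = 1/(-10 + 900) = 1/890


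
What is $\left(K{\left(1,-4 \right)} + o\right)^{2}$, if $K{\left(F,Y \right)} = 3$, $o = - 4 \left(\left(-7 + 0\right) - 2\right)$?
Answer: $1521$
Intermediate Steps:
$o = 36$ ($o = - 4 \left(-7 - 2\right) = \left(-4\right) \left(-9\right) = 36$)
$\left(K{\left(1,-4 \right)} + o\right)^{2} = \left(3 + 36\right)^{2} = 39^{2} = 1521$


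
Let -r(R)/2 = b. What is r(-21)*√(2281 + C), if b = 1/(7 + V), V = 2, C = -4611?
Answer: -2*I*√2330/9 ≈ -10.727*I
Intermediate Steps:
b = ⅑ (b = 1/(7 + 2) = 1/9 = ⅑ ≈ 0.11111)
r(R) = -2/9 (r(R) = -2*⅑ = -2/9)
r(-21)*√(2281 + C) = -2*√(2281 - 4611)/9 = -2*I*√2330/9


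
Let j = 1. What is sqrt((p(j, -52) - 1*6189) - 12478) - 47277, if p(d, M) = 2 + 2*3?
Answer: -47277 + I*sqrt(18659) ≈ -47277.0 + 136.6*I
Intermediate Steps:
p(d, M) = 8 (p(d, M) = 2 + 6 = 8)
sqrt((p(j, -52) - 1*6189) - 12478) - 47277 = sqrt((8 - 1*6189) - 12478) - 47277 = sqrt((8 - 6189) - 12478) - 47277 = sqrt(-6181 - 12478) - 47277 = sqrt(-18659) - 47277 = I*sqrt(18659) - 47277 = -47277 + I*sqrt(18659)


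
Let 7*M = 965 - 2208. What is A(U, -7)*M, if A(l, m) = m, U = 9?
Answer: 1243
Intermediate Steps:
M = -1243/7 (M = (965 - 2208)/7 = (⅐)*(-1243) = -1243/7 ≈ -177.57)
A(U, -7)*M = -7*(-1243/7) = 1243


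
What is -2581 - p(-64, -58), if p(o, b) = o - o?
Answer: -2581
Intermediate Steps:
p(o, b) = 0
-2581 - p(-64, -58) = -2581 - 1*0 = -2581 + 0 = -2581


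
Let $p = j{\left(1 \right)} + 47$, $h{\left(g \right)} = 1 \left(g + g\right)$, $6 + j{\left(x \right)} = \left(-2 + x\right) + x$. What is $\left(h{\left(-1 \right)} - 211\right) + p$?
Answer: $-172$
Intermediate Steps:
$j{\left(x \right)} = -8 + 2 x$ ($j{\left(x \right)} = -6 + \left(\left(-2 + x\right) + x\right) = -6 + \left(-2 + 2 x\right) = -8 + 2 x$)
$h{\left(g \right)} = 2 g$ ($h{\left(g \right)} = 1 \cdot 2 g = 2 g$)
$p = 41$ ($p = \left(-8 + 2 \cdot 1\right) + 47 = \left(-8 + 2\right) + 47 = -6 + 47 = 41$)
$\left(h{\left(-1 \right)} - 211\right) + p = \left(2 \left(-1\right) - 211\right) + 41 = \left(-2 - 211\right) + 41 = -213 + 41 = -172$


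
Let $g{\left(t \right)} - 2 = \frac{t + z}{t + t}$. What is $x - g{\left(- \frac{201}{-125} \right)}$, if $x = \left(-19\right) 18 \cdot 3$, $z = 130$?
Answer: $- \frac{429707}{402} \approx -1068.9$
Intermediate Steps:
$g{\left(t \right)} = 2 + \frac{130 + t}{2 t}$ ($g{\left(t \right)} = 2 + \frac{t + 130}{t + t} = 2 + \frac{130 + t}{2 t}$)
$x = -1026$ ($x = \left(-342\right) 3 = -1026$)
$x - g{\left(- \frac{201}{-125} \right)} = -1026 - \left(\frac{5}{2} + \frac{65}{\left(-201\right) \frac{1}{-125}}\right) = -1026 - \left(\frac{5}{2} + \frac{65}{\left(-201\right) \left(- \frac{1}{125}\right)}\right) = -1026 - \left(\frac{5}{2} + \frac{65}{\frac{201}{125}}\right) = -1026 - \left(\frac{5}{2} + 65 \cdot \frac{125}{201}\right) = -1026 - \left(\frac{5}{2} + \frac{8125}{201}\right) = -1026 - \frac{17255}{402} = - \frac{429707}{402}$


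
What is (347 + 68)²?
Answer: 172225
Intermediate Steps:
(347 + 68)² = 415² = 172225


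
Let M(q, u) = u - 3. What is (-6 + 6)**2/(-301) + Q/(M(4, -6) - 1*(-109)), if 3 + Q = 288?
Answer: 57/20 ≈ 2.8500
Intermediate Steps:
M(q, u) = -3 + u
Q = 285 (Q = -3 + 288 = 285)
(-6 + 6)**2/(-301) + Q/(M(4, -6) - 1*(-109)) = (-6 + 6)**2/(-301) + 285/((-3 - 6) - 1*(-109)) = 0**2*(-1/301) + 285/(-9 + 109) = 0*(-1/301) + 285/100 = 0 + 285*(1/100) = 0 + 57/20 = 57/20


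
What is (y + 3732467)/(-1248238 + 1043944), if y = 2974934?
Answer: -6707401/204294 ≈ -32.832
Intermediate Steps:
(y + 3732467)/(-1248238 + 1043944) = (2974934 + 3732467)/(-1248238 + 1043944) = 6707401/(-204294) = 6707401*(-1/204294) = -6707401/204294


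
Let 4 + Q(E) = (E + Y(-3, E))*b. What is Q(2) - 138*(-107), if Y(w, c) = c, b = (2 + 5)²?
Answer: 14958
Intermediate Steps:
b = 49 (b = 7² = 49)
Q(E) = -4 + 98*E (Q(E) = -4 + (E + E)*49 = -4 + (2*E)*49 = -4 + 98*E)
Q(2) - 138*(-107) = (-4 + 98*2) - 138*(-107) = (-4 + 196) + 14766 = 192 + 14766 = 14958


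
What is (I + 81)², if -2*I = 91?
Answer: 5041/4 ≈ 1260.3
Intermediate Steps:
I = -91/2 (I = -½*91 = -91/2 ≈ -45.500)
(I + 81)² = (-91/2 + 81)² = (71/2)² = 5041/4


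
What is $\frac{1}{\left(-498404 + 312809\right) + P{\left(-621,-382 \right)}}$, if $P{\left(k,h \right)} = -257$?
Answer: $- \frac{1}{185852} \approx -5.3806 \cdot 10^{-6}$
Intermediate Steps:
$\frac{1}{\left(-498404 + 312809\right) + P{\left(-621,-382 \right)}} = \frac{1}{\left(-498404 + 312809\right) - 257} = \frac{1}{-185595 - 257} = \frac{1}{-185852} = - \frac{1}{185852}$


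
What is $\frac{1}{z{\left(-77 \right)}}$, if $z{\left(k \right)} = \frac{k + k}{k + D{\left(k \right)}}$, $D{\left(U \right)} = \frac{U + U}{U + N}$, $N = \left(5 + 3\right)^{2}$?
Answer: $\frac{11}{26} \approx 0.42308$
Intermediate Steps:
$N = 64$ ($N = 8^{2} = 64$)
$D{\left(U \right)} = \frac{2 U}{64 + U}$ ($D{\left(U \right)} = \frac{U + U}{U + 64} = \frac{2 U}{64 + U}$)
$z{\left(k \right)} = \frac{2 k}{k + \frac{2 k}{64 + k}}$ ($z{\left(k \right)} = \frac{k + k}{k + \frac{2 k}{64 + k}} = \frac{2 k}{k + \frac{2 k}{64 + k}}$)
$\frac{1}{z{\left(-77 \right)}} = \frac{1}{2 \frac{1}{66 - 77} \left(64 - 77\right)} = \frac{1}{2 \frac{1}{-11} \left(-13\right)} = \frac{1}{2 \left(- \frac{1}{11}\right) \left(-13\right)} = \frac{1}{\frac{26}{11}} = \frac{11}{26}$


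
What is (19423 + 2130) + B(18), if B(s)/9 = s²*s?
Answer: 74041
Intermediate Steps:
B(s) = 9*s³ (B(s) = 9*(s²*s) = 9*s³)
(19423 + 2130) + B(18) = (19423 + 2130) + 9*18³ = 21553 + 9*5832 = 21553 + 52488 = 74041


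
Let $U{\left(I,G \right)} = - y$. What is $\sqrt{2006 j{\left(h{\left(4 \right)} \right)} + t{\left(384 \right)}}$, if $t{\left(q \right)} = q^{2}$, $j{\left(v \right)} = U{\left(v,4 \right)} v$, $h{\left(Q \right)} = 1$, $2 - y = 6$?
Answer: $26 \sqrt{230} \approx 394.31$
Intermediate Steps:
$y = -4$ ($y = 2 - 6 = -4$)
$U{\left(I,G \right)} = 4$ ($U{\left(I,G \right)} = \left(-1\right) \left(-4\right) = 4$)
$j{\left(v \right)} = 4 v$
$\sqrt{2006 j{\left(h{\left(4 \right)} \right)} + t{\left(384 \right)}} = \sqrt{2006 \cdot 4 \cdot 1 + 384^{2}} = \sqrt{2006 \cdot 4 + 147456} = \sqrt{8024 + 147456} = \sqrt{155480} = 26 \sqrt{230}$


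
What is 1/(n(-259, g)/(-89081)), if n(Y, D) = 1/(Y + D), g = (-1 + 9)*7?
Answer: 18083443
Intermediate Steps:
g = 56 (g = 8*7 = 56)
n(Y, D) = 1/(D + Y)
1/(n(-259, g)/(-89081)) = 1/(1/((56 - 259)*(-89081))) = 1/(-1/89081/(-203)) = 1/(-1/203*(-1/89081)) = 1/(1/18083443) = 18083443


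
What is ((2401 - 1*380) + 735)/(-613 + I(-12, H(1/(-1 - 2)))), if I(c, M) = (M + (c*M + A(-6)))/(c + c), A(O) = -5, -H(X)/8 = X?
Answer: -198432/44033 ≈ -4.5064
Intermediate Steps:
H(X) = -8*X
I(c, M) = (-5 + M + M*c)/(2*c) (I(c, M) = (M + (c*M - 5))/(c + c) = (M + (M*c - 5))/((2*c)) = (M + (-5 + M*c))*(1/(2*c)) = (-5 + M + M*c)*(1/(2*c)) = (-5 + M + M*c)/(2*c))
((2401 - 1*380) + 735)/(-613 + I(-12, H(1/(-1 - 2)))) = ((2401 - 1*380) + 735)/(-613 + (½)*(-5 - 8/(-1 - 2) - 8/(-1 - 2)*(-12))/(-12)) = ((2401 - 380) + 735)/(-613 + (½)*(-1/12)*(-5 - 8/(-3) - 8/(-3)*(-12))) = (2021 + 735)/(-613 + (½)*(-1/12)*(-5 - 8*(-⅓) - 8*(-⅓)*(-12))) = 2756/(-613 + (½)*(-1/12)*(-5 + 8/3 + (8/3)*(-12))) = 2756/(-613 + (½)*(-1/12)*(-5 + 8/3 - 32)) = 2756/(-613 + (½)*(-1/12)*(-103/3)) = 2756/(-613 + 103/72) = 2756/(-44033/72) = 2756*(-72/44033) = -198432/44033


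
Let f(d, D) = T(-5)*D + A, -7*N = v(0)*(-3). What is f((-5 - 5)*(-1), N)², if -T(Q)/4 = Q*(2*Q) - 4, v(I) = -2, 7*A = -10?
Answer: 1196836/49 ≈ 24425.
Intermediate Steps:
A = -10/7 (A = (⅐)*(-10) = -10/7 ≈ -1.4286)
T(Q) = 16 - 8*Q² (T(Q) = -4*(Q*(2*Q) - 4) = -4*(2*Q² - 4) = -4*(-4 + 2*Q²) = 16 - 8*Q²)
N = -6/7 (N = -(-2)*(-3)/7 = -⅐*6 = -6/7 ≈ -0.85714)
f(d, D) = -10/7 - 184*D (f(d, D) = (16 - 8*(-5)²)*D - 10/7 = (16 - 8*25)*D - 10/7 = (16 - 200)*D - 10/7 = -184*D - 10/7 = -10/7 - 184*D)
f((-5 - 5)*(-1), N)² = (-10/7 - 184*(-6/7))² = (-10/7 + 1104/7)² = (1094/7)² = 1196836/49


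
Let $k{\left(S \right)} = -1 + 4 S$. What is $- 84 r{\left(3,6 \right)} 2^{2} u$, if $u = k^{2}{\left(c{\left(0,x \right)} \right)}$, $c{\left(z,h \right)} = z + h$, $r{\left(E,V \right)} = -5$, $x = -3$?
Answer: $283920$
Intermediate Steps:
$c{\left(z,h \right)} = h + z$
$u = 169$ ($u = \left(-1 + 4 \left(-3 + 0\right)\right)^{2} = \left(-1 + 4 \left(-3\right)\right)^{2} = \left(-1 - 12\right)^{2} = \left(-13\right)^{2} = 169$)
$- 84 r{\left(3,6 \right)} 2^{2} u = - 84 \left(- 5 \cdot 2^{2}\right) 169 = - 84 \left(\left(-5\right) 4\right) 169 = \left(-84\right) \left(-20\right) 169 = 1680 \cdot 169 = 283920$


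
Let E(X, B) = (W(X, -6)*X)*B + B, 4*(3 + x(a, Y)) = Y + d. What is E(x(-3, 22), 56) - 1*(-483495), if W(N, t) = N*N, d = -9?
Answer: 3868415/8 ≈ 4.8355e+5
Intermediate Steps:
x(a, Y) = -21/4 + Y/4 (x(a, Y) = -3 + (Y - 9)/4 = -3 + (-9 + Y)/4 = -3 + (-9/4 + Y/4) = -21/4 + Y/4)
W(N, t) = N²
E(X, B) = B + B*X³ (E(X, B) = (X²*X)*B + B = X³*B + B = B*X³ + B = B + B*X³)
E(x(-3, 22), 56) - 1*(-483495) = 56*(1 + (-21/4 + (¼)*22)³) - 1*(-483495) = 56*(1 + (-21/4 + 11/2)³) + 483495 = 56*(1 + (¼)³) + 483495 = 56*(1 + 1/64) + 483495 = 56*(65/64) + 483495 = 455/8 + 483495 = 3868415/8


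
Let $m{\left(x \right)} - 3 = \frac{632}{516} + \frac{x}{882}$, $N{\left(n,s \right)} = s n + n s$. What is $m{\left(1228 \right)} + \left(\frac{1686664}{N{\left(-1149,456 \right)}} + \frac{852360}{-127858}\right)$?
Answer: $- \frac{15637796962579}{5881201671786} \approx -2.6589$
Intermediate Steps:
$N{\left(n,s \right)} = 2 n s$ ($N{\left(n,s \right)} = n s + n s = 2 n s$)
$m{\left(x \right)} = \frac{545}{129} + \frac{x}{882}$ ($m{\left(x \right)} = 3 + \left(\frac{632}{516} + \frac{x}{882}\right) = 3 + \left(632 \cdot \frac{1}{516} + x \frac{1}{882}\right) = 3 + \left(\frac{158}{129} + \frac{x}{882}\right) = \frac{545}{129} + \frac{x}{882}$)
$m{\left(1228 \right)} + \left(\frac{1686664}{N{\left(-1149,456 \right)}} + \frac{852360}{-127858}\right) = \left(\frac{545}{129} + \frac{1}{882} \cdot 1228\right) + \left(\frac{1686664}{2 \left(-1149\right) 456} + \frac{852360}{-127858}\right) = \left(\frac{545}{129} + \frac{614}{441}\right) + \left(\frac{1686664}{-1047888} + 852360 \left(- \frac{1}{127858}\right)\right) = \frac{106517}{18963} + \left(1686664 \left(- \frac{1}{1047888}\right) - \frac{426180}{63929}\right) = \frac{106517}{18963} - \frac{69301956337}{8373803994} = - \frac{15637796962579}{5881201671786}$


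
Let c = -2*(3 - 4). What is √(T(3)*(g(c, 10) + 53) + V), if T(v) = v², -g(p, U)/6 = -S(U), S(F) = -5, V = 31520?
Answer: √31727 ≈ 178.12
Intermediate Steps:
c = 2 (c = -2*(-1) = 2)
g(p, U) = -30 (g(p, U) = -(-6)*(-5) = -6*5 = -30)
√(T(3)*(g(c, 10) + 53) + V) = √(3²*(-30 + 53) + 31520) = √(9*23 + 31520) = √(207 + 31520) = √31727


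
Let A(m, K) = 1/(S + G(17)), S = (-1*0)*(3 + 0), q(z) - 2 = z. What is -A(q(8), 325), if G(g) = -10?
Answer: ⅒ ≈ 0.10000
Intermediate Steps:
q(z) = 2 + z
S = 0 (S = 0*3 = 0)
A(m, K) = -⅒ (A(m, K) = 1/(0 - 10) = 1/(-10) = -⅒)
-A(q(8), 325) = -1*(-⅒) = ⅒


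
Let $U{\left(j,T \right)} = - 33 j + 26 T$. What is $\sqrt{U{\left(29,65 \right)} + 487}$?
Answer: $2 \sqrt{305} \approx 34.928$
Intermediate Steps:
$\sqrt{U{\left(29,65 \right)} + 487} = \sqrt{\left(\left(-33\right) 29 + 26 \cdot 65\right) + 487} = \sqrt{\left(-957 + 1690\right) + 487} = \sqrt{733 + 487} = \sqrt{1220} = 2 \sqrt{305}$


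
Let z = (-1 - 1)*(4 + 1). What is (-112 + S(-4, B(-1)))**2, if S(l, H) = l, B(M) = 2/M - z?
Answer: 13456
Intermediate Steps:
z = -10 (z = -2*5 = -10)
B(M) = 10 + 2/M (B(M) = 2/M - 1*(-10) = 2/M + 10 = 10 + 2/M)
(-112 + S(-4, B(-1)))**2 = (-112 - 4)**2 = (-116)**2 = 13456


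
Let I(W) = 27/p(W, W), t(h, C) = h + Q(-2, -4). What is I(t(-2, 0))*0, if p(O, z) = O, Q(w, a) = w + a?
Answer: 0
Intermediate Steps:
Q(w, a) = a + w
t(h, C) = -6 + h (t(h, C) = h + (-4 - 2) = h - 6 = -6 + h)
I(W) = 27/W
I(t(-2, 0))*0 = (27/(-6 - 2))*0 = (27/(-8))*0 = (27*(-⅛))*0 = -27/8*0 = 0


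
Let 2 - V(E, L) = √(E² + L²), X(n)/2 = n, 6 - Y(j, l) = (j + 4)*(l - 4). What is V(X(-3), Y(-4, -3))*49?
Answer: 98 - 294*√2 ≈ -317.78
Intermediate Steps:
Y(j, l) = 6 - (-4 + l)*(4 + j) (Y(j, l) = 6 - (j + 4)*(l - 4) = 6 - (4 + j)*(-4 + l) = 6 - (-4 + l)*(4 + j))
X(n) = 2*n
V(E, L) = 2 - √(E² + L²)
V(X(-3), Y(-4, -3))*49 = (2 - √((2*(-3))² + (22 - 4*(-3) + 4*(-4) - 1*(-4)*(-3))²))*49 = (2 - √((-6)² + (22 + 12 - 16 - 12)²))*49 = (2 - √(36 + 6²))*49 = (2 - √(36 + 36))*49 = (2 - √72)*49 = (2 - 6*√2)*49 = 98 - 294*√2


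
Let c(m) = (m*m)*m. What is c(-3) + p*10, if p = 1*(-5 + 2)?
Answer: -57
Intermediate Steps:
p = -3 (p = 1*(-3) = -3)
c(m) = m**3 (c(m) = m**2*m = m**3)
c(-3) + p*10 = (-3)**3 - 3*10 = -27 - 30 = -57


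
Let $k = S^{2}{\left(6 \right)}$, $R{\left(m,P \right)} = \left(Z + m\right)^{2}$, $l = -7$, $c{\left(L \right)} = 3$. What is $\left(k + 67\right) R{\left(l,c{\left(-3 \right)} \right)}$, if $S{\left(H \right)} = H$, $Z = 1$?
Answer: $3708$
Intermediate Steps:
$R{\left(m,P \right)} = \left(1 + m\right)^{2}$
$k = 36$ ($k = 6^{2} = 36$)
$\left(k + 67\right) R{\left(l,c{\left(-3 \right)} \right)} = \left(36 + 67\right) \left(1 - 7\right)^{2} = 103 \left(-6\right)^{2} = 103 \cdot 36 = 3708$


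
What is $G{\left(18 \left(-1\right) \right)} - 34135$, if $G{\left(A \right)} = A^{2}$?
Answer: $-33811$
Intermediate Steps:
$G{\left(18 \left(-1\right) \right)} - 34135 = \left(18 \left(-1\right)\right)^{2} - 34135 = \left(-18\right)^{2} - 34135 = 324 - 34135 = -33811$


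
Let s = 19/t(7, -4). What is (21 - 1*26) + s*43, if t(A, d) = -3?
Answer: -832/3 ≈ -277.33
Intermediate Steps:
s = -19/3 (s = 19/(-3) = 19*(-⅓) = -19/3 ≈ -6.3333)
(21 - 1*26) + s*43 = (21 - 1*26) - 19/3*43 = (21 - 26) - 817/3 = -5 - 817/3 = -832/3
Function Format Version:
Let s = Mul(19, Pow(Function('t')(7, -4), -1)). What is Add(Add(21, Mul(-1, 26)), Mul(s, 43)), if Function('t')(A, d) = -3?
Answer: Rational(-832, 3) ≈ -277.33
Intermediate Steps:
s = Rational(-19, 3) (s = Mul(19, Pow(-3, -1)) = Mul(19, Rational(-1, 3)) = Rational(-19, 3) ≈ -6.3333)
Add(Add(21, Mul(-1, 26)), Mul(s, 43)) = Add(Add(21, Mul(-1, 26)), Mul(Rational(-19, 3), 43)) = Add(Add(21, -26), Rational(-817, 3)) = Add(-5, Rational(-817, 3)) = Rational(-832, 3)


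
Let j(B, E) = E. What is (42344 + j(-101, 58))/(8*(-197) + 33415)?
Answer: 14134/10613 ≈ 1.3318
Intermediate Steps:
(42344 + j(-101, 58))/(8*(-197) + 33415) = (42344 + 58)/(8*(-197) + 33415) = 42402/(-1576 + 33415) = 42402/31839 = 42402*(1/31839) = 14134/10613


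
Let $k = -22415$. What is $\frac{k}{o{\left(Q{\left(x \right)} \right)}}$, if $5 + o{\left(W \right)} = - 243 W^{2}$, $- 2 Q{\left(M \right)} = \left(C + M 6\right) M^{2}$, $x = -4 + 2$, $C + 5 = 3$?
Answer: $\frac{22415}{190517} \approx 0.11765$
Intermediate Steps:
$C = -2$ ($C = -5 + 3 = -2$)
$x = -2$
$Q{\left(M \right)} = - \frac{M^{2} \left(-2 + 6 M\right)}{2}$ ($Q{\left(M \right)} = - \frac{\left(-2 + M 6\right) M^{2}}{2} = - \frac{\left(-2 + 6 M\right) M^{2}}{2} = - \frac{M^{2} \left(-2 + 6 M\right)}{2}$)
$o{\left(W \right)} = -5 - 243 W^{2}$
$\frac{k}{o{\left(Q{\left(x \right)} \right)}} = - \frac{22415}{-5 - 243 \left(\left(-2\right)^{2} \left(1 - -6\right)\right)^{2}} = - \frac{22415}{-5 - 243 \left(4 \left(1 + 6\right)\right)^{2}} = - \frac{22415}{-5 - 243 \left(4 \cdot 7\right)^{2}} = - \frac{22415}{-5 - 243 \cdot 28^{2}} = - \frac{22415}{-5 - 190512} = - \frac{22415}{-190517} = \left(-22415\right) \left(- \frac{1}{190517}\right) = \frac{22415}{190517}$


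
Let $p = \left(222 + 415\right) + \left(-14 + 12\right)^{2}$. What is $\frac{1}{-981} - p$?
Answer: $- \frac{628822}{981} \approx -641.0$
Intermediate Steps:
$p = 641$ ($p = 637 + \left(-2\right)^{2} = 637 + 4 = 641$)
$\frac{1}{-981} - p = \frac{1}{-981} - 641 = - \frac{1}{981} - 641 = - \frac{628822}{981}$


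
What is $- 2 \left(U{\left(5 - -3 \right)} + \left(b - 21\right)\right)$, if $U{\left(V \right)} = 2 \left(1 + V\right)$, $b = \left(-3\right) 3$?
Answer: $24$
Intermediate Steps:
$b = -9$
$U{\left(V \right)} = 2 + 2 V$
$- 2 \left(U{\left(5 - -3 \right)} + \left(b - 21\right)\right) = - 2 \left(\left(2 + 2 \left(5 - -3\right)\right) - 30\right) = - 2 \left(\left(2 + 2 \left(5 + 3\right)\right) - 30\right) = - 2 \left(\left(2 + 2 \cdot 8\right) - 30\right) = - 2 \left(\left(2 + 16\right) - 30\right) = - 2 \left(18 - 30\right) = \left(-2\right) \left(-12\right) = 24$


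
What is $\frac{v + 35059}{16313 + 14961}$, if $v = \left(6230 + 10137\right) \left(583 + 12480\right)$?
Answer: $\frac{106918590}{15637} \approx 6837.5$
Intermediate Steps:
$v = 213802121$ ($v = 16367 \cdot 13063 = 213802121$)
$\frac{v + 35059}{16313 + 14961} = \frac{213802121 + 35059}{16313 + 14961} = \frac{213837180}{31274} = 213837180 \cdot \frac{1}{31274} = \frac{106918590}{15637}$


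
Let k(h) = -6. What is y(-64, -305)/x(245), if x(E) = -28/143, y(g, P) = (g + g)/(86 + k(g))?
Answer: 286/35 ≈ 8.1714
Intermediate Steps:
y(g, P) = g/40 (y(g, P) = (g + g)/(86 - 6) = (2*g)/80 = (2*g)*(1/80) = g/40)
x(E) = -28/143 (x(E) = -28*1/143 = -28/143)
y(-64, -305)/x(245) = ((1/40)*(-64))/(-28/143) = -8/5*(-143/28) = 286/35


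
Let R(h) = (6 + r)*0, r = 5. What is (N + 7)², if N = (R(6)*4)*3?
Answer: 49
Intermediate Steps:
R(h) = 0 (R(h) = (6 + 5)*0 = 11*0 = 0)
N = 0 (N = (0*4)*3 = 0*3 = 0)
(N + 7)² = (0 + 7)² = 7² = 49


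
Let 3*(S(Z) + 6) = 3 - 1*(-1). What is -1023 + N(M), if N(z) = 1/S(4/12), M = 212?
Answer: -14325/14 ≈ -1023.2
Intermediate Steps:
S(Z) = -14/3 (S(Z) = -6 + (3 - 1*(-1))/3 = -6 + (3 + 1)/3 = -6 + (1/3)*4 = -6 + 4/3 = -14/3)
N(z) = -3/14 (N(z) = 1/(-14/3) = -3/14)
-1023 + N(M) = -1023 - 3/14 = -14325/14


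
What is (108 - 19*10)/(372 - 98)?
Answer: -41/137 ≈ -0.29927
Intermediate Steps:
(108 - 19*10)/(372 - 98) = (108 - 190)/274 = -82*1/274 = -41/137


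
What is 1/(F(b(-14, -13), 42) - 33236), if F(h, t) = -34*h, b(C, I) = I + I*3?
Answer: -1/31468 ≈ -3.1778e-5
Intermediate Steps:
b(C, I) = 4*I (b(C, I) = I + 3*I = 4*I)
1/(F(b(-14, -13), 42) - 33236) = 1/(-136*(-13) - 33236) = 1/(-34*(-52) - 33236) = 1/(1768 - 33236) = 1/(-31468) = -1/31468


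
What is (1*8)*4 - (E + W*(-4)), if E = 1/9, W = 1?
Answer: 323/9 ≈ 35.889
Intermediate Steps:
E = 1/9 ≈ 0.11111
(1*8)*4 - (E + W*(-4)) = (1*8)*4 - (1/9 + 1*(-4)) = 8*4 - (1/9 - 4) = 32 - 1*(-35/9) = 32 + 35/9 = 323/9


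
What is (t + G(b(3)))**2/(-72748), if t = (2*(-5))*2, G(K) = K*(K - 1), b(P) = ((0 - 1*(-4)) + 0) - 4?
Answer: -100/18187 ≈ -0.0054984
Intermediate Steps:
b(P) = 0 (b(P) = ((0 + 4) + 0) - 4 = (4 + 0) - 4 = 4 - 4 = 0)
G(K) = K*(-1 + K)
t = -20 (t = -10*2 = -20)
(t + G(b(3)))**2/(-72748) = (-20 + 0*(-1 + 0))**2/(-72748) = (-20 + 0*(-1))**2*(-1/72748) = (-20 + 0)**2*(-1/72748) = (-20)**2*(-1/72748) = 400*(-1/72748) = -100/18187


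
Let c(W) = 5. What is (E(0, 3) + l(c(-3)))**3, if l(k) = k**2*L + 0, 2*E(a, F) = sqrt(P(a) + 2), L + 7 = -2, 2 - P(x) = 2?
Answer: (-450 + sqrt(2))**3/8 ≈ -1.1284e+7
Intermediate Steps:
P(x) = 0 (P(x) = 2 - 1*2 = 2 - 2 = 0)
L = -9 (L = -7 - 2 = -9)
E(a, F) = sqrt(2)/2 (E(a, F) = sqrt(0 + 2)/2 = sqrt(2)/2)
l(k) = -9*k**2 (l(k) = k**2*(-9) + 0 = -9*k**2 + 0 = -9*k**2)
(E(0, 3) + l(c(-3)))**3 = (sqrt(2)/2 - 9*5**2)**3 = (sqrt(2)/2 - 9*25)**3 = (sqrt(2)/2 - 225)**3 = (-225 + sqrt(2)/2)**3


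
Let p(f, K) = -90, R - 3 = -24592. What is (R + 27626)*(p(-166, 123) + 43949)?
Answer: 133199783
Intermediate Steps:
R = -24589 (R = 3 - 24592 = -24589)
(R + 27626)*(p(-166, 123) + 43949) = (-24589 + 27626)*(-90 + 43949) = 3037*43859 = 133199783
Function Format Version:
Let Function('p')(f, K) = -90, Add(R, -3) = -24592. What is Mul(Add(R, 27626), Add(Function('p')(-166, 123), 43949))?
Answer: 133199783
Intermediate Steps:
R = -24589 (R = Add(3, -24592) = -24589)
Mul(Add(R, 27626), Add(Function('p')(-166, 123), 43949)) = Mul(Add(-24589, 27626), Add(-90, 43949)) = Mul(3037, 43859) = 133199783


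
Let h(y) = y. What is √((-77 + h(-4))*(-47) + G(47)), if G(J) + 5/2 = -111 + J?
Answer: √14962/2 ≈ 61.160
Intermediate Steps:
G(J) = -227/2 + J (G(J) = -5/2 + (-111 + J) = -227/2 + J)
√((-77 + h(-4))*(-47) + G(47)) = √((-77 - 4)*(-47) + (-227/2 + 47)) = √(-81*(-47) - 133/2) = √(3807 - 133/2) = √(7481/2) = √14962/2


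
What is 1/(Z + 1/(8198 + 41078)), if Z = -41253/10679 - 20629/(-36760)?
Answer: -4835947132760/15967336185281 ≈ -0.30287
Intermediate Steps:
Z = -1296163189/392560040 (Z = -41253*1/10679 - 20629*(-1/36760) = -41253/10679 + 20629/36760 = -1296163189/392560040 ≈ -3.3018)
1/(Z + 1/(8198 + 41078)) = 1/(-1296163189/392560040 + 1/(8198 + 41078)) = 1/(-1296163189/392560040 + 1/49276) = 1/(-15967336185281/4835947132760) = -4835947132760/15967336185281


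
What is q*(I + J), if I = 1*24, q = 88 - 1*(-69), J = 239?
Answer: 41291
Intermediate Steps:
q = 157 (q = 88 + 69 = 157)
I = 24
q*(I + J) = 157*(24 + 239) = 157*263 = 41291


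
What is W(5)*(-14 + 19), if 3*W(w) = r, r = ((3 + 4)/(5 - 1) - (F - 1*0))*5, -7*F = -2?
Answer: 1025/84 ≈ 12.202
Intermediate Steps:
F = 2/7 (F = -⅐*(-2) = 2/7 ≈ 0.28571)
r = 205/28 (r = ((3 + 4)/(5 - 1) - (2/7 - 1*0))*5 = (7/4 - (2/7 + 0))*5 = (7*(¼) - 1*2/7)*5 = (7/4 - 2/7)*5 = (41/28)*5 = 205/28 ≈ 7.3214)
W(w) = 205/84 (W(w) = (⅓)*(205/28) = 205/84)
W(5)*(-14 + 19) = 205*(-14 + 19)/84 = (205/84)*5 = 1025/84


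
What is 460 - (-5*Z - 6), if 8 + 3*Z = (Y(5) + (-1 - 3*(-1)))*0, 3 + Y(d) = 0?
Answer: 1358/3 ≈ 452.67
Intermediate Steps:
Y(d) = -3 (Y(d) = -3 + 0 = -3)
Z = -8/3 (Z = -8/3 + ((-3 + (-1 - 3*(-1)))*0)/3 = -8/3 + ((-3 + (-1 + 3))*0)/3 = -8/3 + ((-3 + 2)*0)/3 = -8/3 + (-1*0)/3 = -8/3 + (1/3)*0 = -8/3 + 0 = -8/3 ≈ -2.6667)
460 - (-5*Z - 6) = 460 - (-5*(-8/3) - 6) = 460 - (40/3 - 6) = 460 - 1*22/3 = 460 - 22/3 = 1358/3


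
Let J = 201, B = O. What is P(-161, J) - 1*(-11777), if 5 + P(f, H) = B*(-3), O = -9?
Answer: 11799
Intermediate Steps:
B = -9
P(f, H) = 22 (P(f, H) = -5 - 9*(-3) = -5 + 27 = 22)
P(-161, J) - 1*(-11777) = 22 - 1*(-11777) = 22 + 11777 = 11799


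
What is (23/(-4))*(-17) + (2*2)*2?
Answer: 423/4 ≈ 105.75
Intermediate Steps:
(23/(-4))*(-17) + (2*2)*2 = (23*(-¼))*(-17) + 4*2 = -23/4*(-17) + 8 = 391/4 + 8 = 423/4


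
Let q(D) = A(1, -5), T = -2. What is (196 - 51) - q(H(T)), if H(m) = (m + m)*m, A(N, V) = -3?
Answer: 148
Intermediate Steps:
H(m) = 2*m² (H(m) = (2*m)*m = 2*m²)
q(D) = -3
(196 - 51) - q(H(T)) = (196 - 51) - 1*(-3) = 145 + 3 = 148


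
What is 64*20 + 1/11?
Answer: 14081/11 ≈ 1280.1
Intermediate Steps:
64*20 + 1/11 = 1280 + 1/11 = 14081/11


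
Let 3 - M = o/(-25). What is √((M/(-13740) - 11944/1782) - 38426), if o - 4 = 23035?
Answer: I*√49383634309981510/1133550 ≈ 196.04*I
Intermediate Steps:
o = 23039 (o = 4 + 23035 = 23039)
M = 23114/25 (M = 3 - 23039/(-25) = 3 - 23039*(-1)/25 = 3 - 1*(-23039/25) = 3 + 23039/25 = 23114/25 ≈ 924.56)
√((M/(-13740) - 11944/1782) - 38426) = √(((23114/25)/(-13740) - 11944/1782) - 38426) = √(((23114/25)*(-1/13740) - 11944*1/1782) - 38426) = √((-11557/171750 - 5972/891) - 38426) = √(-345329429/51009750 - 38426) = √(-1960445982929/51009750) = I*√49383634309981510/1133550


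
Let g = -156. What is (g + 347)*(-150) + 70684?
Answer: 42034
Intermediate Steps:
(g + 347)*(-150) + 70684 = (-156 + 347)*(-150) + 70684 = 191*(-150) + 70684 = -28650 + 70684 = 42034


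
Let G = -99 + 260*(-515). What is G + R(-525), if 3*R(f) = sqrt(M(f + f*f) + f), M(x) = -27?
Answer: -133999 + 2*I*sqrt(138)/3 ≈ -1.34e+5 + 7.8316*I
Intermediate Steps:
R(f) = sqrt(-27 + f)/3
G = -133999 (G = -99 - 133900 = -133999)
G + R(-525) = -133999 + sqrt(-27 - 525)/3 = -133999 + sqrt(-552)/3 = -133999 + (2*I*sqrt(138))/3 = -133999 + 2*I*sqrt(138)/3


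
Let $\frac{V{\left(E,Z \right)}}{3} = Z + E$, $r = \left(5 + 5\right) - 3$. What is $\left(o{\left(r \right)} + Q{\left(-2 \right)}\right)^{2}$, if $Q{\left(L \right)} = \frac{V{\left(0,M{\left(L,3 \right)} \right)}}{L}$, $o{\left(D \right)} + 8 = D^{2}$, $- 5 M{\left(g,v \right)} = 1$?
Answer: $\frac{170569}{100} \approx 1705.7$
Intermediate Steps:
$M{\left(g,v \right)} = - \frac{1}{5}$ ($M{\left(g,v \right)} = \left(- \frac{1}{5}\right) 1 = - \frac{1}{5}$)
$r = 7$ ($r = 10 - 3 = 7$)
$V{\left(E,Z \right)} = 3 E + 3 Z$ ($V{\left(E,Z \right)} = 3 \left(Z + E\right) = 3 \left(E + Z\right) = 3 E + 3 Z$)
$o{\left(D \right)} = -8 + D^{2}$
$Q{\left(L \right)} = - \frac{3}{5 L}$ ($Q{\left(L \right)} = \frac{3 \cdot 0 + 3 \left(- \frac{1}{5}\right)}{L} = \frac{0 - \frac{3}{5}}{L} = - \frac{3}{5 L}$)
$\left(o{\left(r \right)} + Q{\left(-2 \right)}\right)^{2} = \left(\left(-8 + 7^{2}\right) - \frac{3}{5 \left(-2\right)}\right)^{2} = \left(\left(-8 + 49\right) - - \frac{3}{10}\right)^{2} = \left(41 + \frac{3}{10}\right)^{2} = \left(\frac{413}{10}\right)^{2} = \frac{170569}{100}$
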